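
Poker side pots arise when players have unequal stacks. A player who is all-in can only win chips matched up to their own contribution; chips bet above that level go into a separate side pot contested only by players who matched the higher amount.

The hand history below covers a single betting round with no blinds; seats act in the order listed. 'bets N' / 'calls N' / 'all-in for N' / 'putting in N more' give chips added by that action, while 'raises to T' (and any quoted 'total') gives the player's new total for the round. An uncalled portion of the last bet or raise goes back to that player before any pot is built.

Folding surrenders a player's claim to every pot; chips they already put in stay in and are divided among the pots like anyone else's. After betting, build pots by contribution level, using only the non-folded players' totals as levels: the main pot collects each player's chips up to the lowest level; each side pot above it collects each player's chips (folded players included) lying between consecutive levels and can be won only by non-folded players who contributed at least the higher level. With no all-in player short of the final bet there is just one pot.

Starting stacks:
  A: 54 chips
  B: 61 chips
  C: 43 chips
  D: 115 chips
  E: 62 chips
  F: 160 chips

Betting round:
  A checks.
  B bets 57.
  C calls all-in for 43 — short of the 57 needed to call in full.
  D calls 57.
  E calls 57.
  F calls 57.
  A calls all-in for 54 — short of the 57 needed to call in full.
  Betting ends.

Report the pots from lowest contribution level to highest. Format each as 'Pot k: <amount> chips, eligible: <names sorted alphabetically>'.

Pot 1: 258 chips, eligible: A, B, C, D, E, F
Pot 2: 55 chips, eligible: A, B, D, E, F
Pot 3: 12 chips, eligible: B, D, E, F

Derivation:
Contributions: A=54, B=57, C=43, D=57, E=57, F=57
Pot levels (distinct totals of non-folded players): 43, 54, 57
Layer 1-43: 43 each from A, B, C, D, E, F = 43*6 = 258 chips; eligible A, B, C, D, E, F
Layer 44-54: 11 each from A, B, D, E, F = 11*5 = 55 chips; eligible A, B, D, E, F
Layer 55-57: 3 each from B, D, E, F = 3*4 = 12 chips; eligible B, D, E, F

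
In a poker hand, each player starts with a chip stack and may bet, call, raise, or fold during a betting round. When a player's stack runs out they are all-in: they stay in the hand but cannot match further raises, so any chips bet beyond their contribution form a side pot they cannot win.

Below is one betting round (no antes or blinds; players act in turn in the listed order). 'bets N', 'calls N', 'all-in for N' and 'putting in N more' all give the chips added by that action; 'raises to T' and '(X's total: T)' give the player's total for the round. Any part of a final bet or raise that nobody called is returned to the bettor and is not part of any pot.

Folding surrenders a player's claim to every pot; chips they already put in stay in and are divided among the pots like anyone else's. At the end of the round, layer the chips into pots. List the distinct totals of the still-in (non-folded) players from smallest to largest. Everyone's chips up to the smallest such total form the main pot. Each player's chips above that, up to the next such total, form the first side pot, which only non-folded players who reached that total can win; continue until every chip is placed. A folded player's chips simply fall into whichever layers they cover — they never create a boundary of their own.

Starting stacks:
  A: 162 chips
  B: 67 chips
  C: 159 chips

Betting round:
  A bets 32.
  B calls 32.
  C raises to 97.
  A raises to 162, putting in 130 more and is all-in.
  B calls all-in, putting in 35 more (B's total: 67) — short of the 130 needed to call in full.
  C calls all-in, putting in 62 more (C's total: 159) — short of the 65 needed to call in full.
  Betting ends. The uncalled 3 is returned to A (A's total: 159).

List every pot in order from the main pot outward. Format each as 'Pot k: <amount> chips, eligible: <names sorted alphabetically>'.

Contributions (after 3 returned to A): A=159, B=67, C=159
Pot levels (distinct totals of non-folded players): 67, 159
Layer 1-67: 67 each from A, B, C = 67*3 = 201 chips; eligible A, B, C
Layer 68-159: 92 each from A, C = 92*2 = 184 chips; eligible A, C

Pot 1: 201 chips, eligible: A, B, C
Pot 2: 184 chips, eligible: A, C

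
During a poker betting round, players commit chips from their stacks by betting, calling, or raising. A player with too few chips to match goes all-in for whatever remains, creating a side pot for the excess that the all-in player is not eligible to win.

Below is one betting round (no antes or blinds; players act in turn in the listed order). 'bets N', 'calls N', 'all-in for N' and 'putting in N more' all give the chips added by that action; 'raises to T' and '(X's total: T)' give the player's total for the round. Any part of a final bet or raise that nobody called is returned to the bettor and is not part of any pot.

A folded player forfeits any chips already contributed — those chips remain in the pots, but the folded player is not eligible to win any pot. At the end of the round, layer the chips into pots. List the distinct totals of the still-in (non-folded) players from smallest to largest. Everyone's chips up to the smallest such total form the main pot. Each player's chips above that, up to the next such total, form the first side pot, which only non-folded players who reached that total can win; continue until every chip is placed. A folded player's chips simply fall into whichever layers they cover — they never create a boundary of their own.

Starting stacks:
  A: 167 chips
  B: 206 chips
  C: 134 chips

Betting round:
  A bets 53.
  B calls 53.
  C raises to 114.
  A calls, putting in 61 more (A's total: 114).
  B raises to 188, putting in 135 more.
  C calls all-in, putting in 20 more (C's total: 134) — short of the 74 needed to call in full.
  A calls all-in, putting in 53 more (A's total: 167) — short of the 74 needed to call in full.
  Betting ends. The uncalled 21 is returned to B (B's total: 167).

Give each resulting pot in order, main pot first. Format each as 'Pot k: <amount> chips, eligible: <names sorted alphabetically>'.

Contributions (after 21 returned to B): A=167, B=167, C=134
Pot levels (distinct totals of non-folded players): 134, 167
Layer 1-134: 134 each from A, B, C = 134*3 = 402 chips; eligible A, B, C
Layer 135-167: 33 each from A, B = 33*2 = 66 chips; eligible A, B

Pot 1: 402 chips, eligible: A, B, C
Pot 2: 66 chips, eligible: A, B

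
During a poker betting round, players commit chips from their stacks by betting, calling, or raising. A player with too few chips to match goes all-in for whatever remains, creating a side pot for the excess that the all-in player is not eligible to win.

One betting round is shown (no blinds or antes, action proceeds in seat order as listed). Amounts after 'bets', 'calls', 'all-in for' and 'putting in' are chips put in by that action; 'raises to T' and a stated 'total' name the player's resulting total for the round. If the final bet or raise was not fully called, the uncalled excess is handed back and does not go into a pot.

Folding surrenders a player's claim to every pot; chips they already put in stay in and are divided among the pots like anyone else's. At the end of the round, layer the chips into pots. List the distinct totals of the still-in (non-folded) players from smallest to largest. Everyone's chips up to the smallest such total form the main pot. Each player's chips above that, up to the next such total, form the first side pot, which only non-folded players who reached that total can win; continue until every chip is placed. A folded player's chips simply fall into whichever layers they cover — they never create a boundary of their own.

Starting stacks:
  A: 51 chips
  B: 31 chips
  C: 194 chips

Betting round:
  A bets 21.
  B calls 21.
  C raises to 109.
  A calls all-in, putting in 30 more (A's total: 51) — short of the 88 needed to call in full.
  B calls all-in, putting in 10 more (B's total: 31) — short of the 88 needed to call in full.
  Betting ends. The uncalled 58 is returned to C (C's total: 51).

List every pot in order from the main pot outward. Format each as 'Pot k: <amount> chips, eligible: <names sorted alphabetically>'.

Pot 1: 93 chips, eligible: A, B, C
Pot 2: 40 chips, eligible: A, C

Derivation:
Contributions (after 58 returned to C): A=51, B=31, C=51
Pot levels (distinct totals of non-folded players): 31, 51
Layer 1-31: 31 each from A, B, C = 31*3 = 93 chips; eligible A, B, C
Layer 32-51: 20 each from A, C = 20*2 = 40 chips; eligible A, C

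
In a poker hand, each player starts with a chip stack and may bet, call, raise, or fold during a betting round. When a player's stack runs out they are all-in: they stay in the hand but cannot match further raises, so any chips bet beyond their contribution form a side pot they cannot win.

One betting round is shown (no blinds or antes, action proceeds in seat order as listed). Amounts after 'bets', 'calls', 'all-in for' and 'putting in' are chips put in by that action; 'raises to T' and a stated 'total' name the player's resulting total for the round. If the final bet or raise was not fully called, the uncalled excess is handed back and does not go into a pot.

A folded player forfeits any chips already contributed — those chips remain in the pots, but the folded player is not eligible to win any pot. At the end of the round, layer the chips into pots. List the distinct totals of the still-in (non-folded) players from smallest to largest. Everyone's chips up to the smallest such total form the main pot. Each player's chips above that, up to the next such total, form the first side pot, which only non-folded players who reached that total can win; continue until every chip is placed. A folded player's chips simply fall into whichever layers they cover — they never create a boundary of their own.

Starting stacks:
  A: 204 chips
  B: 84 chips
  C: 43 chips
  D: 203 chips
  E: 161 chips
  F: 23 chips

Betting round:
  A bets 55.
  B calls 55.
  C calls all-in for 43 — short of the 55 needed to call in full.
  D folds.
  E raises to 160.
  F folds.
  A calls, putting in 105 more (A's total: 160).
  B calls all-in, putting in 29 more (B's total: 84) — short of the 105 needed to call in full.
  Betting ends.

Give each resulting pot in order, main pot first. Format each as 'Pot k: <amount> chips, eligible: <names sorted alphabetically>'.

Contributions: A=160, B=84, C=43, E=160
Folded: D, F
Pot levels (distinct totals of non-folded players): 43, 84, 160
Layer 1-43: 43 each from A, B, C, E = 43*4 = 172 chips; eligible A, B, C, E
Layer 44-84: 41 each from A, B, E = 41*3 = 123 chips; eligible A, B, E
Layer 85-160: 76 each from A, E = 76*2 = 152 chips; eligible A, E

Pot 1: 172 chips, eligible: A, B, C, E
Pot 2: 123 chips, eligible: A, B, E
Pot 3: 152 chips, eligible: A, E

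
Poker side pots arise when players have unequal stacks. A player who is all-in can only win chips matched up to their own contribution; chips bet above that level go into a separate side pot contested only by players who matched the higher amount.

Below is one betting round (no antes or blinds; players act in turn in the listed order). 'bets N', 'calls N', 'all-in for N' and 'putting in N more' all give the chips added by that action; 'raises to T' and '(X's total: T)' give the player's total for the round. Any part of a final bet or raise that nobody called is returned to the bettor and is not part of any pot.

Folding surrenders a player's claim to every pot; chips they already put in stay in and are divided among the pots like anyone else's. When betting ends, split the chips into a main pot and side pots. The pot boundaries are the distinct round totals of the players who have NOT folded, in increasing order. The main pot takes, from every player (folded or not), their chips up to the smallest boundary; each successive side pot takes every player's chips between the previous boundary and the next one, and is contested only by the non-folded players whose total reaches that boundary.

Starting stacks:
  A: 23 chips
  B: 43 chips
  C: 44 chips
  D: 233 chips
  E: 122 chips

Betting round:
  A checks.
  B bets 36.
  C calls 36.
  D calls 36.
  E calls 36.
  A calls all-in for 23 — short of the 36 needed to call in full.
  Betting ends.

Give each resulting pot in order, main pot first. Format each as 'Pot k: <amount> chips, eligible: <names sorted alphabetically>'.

Pot 1: 115 chips, eligible: A, B, C, D, E
Pot 2: 52 chips, eligible: B, C, D, E

Derivation:
Contributions: A=23, B=36, C=36, D=36, E=36
Pot levels (distinct totals of non-folded players): 23, 36
Layer 1-23: 23 each from A, B, C, D, E = 23*5 = 115 chips; eligible A, B, C, D, E
Layer 24-36: 13 each from B, C, D, E = 13*4 = 52 chips; eligible B, C, D, E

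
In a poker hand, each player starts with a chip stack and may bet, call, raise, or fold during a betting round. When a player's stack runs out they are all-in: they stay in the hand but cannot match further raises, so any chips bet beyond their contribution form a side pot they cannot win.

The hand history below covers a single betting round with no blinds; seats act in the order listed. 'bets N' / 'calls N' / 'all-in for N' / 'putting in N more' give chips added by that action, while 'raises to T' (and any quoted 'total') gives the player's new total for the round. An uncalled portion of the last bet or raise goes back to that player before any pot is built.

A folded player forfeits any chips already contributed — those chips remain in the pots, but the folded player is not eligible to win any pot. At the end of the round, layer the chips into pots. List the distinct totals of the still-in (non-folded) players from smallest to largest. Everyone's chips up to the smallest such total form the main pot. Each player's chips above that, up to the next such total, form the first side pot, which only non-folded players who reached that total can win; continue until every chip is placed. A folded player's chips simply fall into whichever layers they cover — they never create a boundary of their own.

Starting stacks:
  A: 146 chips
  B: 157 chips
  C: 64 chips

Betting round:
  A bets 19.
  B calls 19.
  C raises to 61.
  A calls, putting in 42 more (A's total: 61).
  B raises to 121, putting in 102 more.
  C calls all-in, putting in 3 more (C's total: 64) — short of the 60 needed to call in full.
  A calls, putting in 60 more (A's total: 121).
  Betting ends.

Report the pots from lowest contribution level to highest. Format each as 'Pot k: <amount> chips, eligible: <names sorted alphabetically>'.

Pot 1: 192 chips, eligible: A, B, C
Pot 2: 114 chips, eligible: A, B

Derivation:
Contributions: A=121, B=121, C=64
Pot levels (distinct totals of non-folded players): 64, 121
Layer 1-64: 64 each from A, B, C = 64*3 = 192 chips; eligible A, B, C
Layer 65-121: 57 each from A, B = 57*2 = 114 chips; eligible A, B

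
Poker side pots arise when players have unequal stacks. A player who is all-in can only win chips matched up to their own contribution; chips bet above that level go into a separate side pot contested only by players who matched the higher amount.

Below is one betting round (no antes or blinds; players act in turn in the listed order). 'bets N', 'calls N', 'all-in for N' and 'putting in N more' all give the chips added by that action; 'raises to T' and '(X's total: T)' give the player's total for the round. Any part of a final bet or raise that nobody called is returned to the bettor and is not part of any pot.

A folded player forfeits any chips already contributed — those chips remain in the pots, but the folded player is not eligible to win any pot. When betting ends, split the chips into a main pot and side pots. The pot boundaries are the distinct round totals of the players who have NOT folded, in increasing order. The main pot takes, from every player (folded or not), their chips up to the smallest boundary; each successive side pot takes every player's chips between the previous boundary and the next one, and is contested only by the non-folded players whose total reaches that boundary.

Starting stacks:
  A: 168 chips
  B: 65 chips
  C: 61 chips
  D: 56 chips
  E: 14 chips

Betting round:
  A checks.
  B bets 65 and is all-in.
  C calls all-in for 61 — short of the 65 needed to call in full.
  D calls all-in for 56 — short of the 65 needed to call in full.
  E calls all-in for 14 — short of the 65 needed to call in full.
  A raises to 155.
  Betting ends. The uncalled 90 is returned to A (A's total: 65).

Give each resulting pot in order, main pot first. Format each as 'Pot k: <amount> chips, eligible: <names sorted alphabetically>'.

Pot 1: 70 chips, eligible: A, B, C, D, E
Pot 2: 168 chips, eligible: A, B, C, D
Pot 3: 15 chips, eligible: A, B, C
Pot 4: 8 chips, eligible: A, B

Derivation:
Contributions (after 90 returned to A): A=65, B=65, C=61, D=56, E=14
Pot levels (distinct totals of non-folded players): 14, 56, 61, 65
Layer 1-14: 14 each from A, B, C, D, E = 14*5 = 70 chips; eligible A, B, C, D, E
Layer 15-56: 42 each from A, B, C, D = 42*4 = 168 chips; eligible A, B, C, D
Layer 57-61: 5 each from A, B, C = 5*3 = 15 chips; eligible A, B, C
Layer 62-65: 4 each from A, B = 4*2 = 8 chips; eligible A, B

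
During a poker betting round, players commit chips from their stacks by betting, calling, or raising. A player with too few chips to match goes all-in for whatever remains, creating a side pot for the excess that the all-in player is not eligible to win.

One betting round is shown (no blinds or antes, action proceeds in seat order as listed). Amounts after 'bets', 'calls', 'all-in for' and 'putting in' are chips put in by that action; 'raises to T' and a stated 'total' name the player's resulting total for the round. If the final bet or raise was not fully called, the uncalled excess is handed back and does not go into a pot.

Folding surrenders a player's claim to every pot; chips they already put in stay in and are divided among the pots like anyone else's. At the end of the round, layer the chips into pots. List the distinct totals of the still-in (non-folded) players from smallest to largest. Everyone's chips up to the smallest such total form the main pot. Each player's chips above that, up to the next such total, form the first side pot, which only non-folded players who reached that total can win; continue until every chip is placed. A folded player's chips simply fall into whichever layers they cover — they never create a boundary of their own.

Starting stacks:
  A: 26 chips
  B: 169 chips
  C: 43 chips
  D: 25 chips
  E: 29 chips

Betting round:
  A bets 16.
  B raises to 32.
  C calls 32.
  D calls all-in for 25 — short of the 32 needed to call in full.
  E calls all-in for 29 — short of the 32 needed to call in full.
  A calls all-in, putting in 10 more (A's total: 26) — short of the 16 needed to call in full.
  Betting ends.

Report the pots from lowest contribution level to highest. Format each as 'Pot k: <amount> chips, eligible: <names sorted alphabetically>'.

Pot 1: 125 chips, eligible: A, B, C, D, E
Pot 2: 4 chips, eligible: A, B, C, E
Pot 3: 9 chips, eligible: B, C, E
Pot 4: 6 chips, eligible: B, C

Derivation:
Contributions: A=26, B=32, C=32, D=25, E=29
Pot levels (distinct totals of non-folded players): 25, 26, 29, 32
Layer 1-25: 25 each from A, B, C, D, E = 25*5 = 125 chips; eligible A, B, C, D, E
Layer 26-26: 1 each from A, B, C, E = 1*4 = 4 chips; eligible A, B, C, E
Layer 27-29: 3 each from B, C, E = 3*3 = 9 chips; eligible B, C, E
Layer 30-32: 3 each from B, C = 3*2 = 6 chips; eligible B, C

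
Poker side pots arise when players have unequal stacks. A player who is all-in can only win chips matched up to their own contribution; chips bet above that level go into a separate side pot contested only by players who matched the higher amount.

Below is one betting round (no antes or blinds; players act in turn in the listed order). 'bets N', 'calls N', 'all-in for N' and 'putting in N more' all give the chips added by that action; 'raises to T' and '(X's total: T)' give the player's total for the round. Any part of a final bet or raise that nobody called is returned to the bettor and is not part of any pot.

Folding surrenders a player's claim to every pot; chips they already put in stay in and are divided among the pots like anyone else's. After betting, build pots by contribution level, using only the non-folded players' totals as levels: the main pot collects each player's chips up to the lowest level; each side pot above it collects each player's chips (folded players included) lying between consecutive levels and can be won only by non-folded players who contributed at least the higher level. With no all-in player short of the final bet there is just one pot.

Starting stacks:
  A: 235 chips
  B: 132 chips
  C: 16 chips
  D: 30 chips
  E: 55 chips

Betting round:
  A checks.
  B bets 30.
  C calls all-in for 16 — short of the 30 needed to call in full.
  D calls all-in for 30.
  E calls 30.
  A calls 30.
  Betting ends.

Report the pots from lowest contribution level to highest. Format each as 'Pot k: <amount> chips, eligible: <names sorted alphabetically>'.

Pot 1: 80 chips, eligible: A, B, C, D, E
Pot 2: 56 chips, eligible: A, B, D, E

Derivation:
Contributions: A=30, B=30, C=16, D=30, E=30
Pot levels (distinct totals of non-folded players): 16, 30
Layer 1-16: 16 each from A, B, C, D, E = 16*5 = 80 chips; eligible A, B, C, D, E
Layer 17-30: 14 each from A, B, D, E = 14*4 = 56 chips; eligible A, B, D, E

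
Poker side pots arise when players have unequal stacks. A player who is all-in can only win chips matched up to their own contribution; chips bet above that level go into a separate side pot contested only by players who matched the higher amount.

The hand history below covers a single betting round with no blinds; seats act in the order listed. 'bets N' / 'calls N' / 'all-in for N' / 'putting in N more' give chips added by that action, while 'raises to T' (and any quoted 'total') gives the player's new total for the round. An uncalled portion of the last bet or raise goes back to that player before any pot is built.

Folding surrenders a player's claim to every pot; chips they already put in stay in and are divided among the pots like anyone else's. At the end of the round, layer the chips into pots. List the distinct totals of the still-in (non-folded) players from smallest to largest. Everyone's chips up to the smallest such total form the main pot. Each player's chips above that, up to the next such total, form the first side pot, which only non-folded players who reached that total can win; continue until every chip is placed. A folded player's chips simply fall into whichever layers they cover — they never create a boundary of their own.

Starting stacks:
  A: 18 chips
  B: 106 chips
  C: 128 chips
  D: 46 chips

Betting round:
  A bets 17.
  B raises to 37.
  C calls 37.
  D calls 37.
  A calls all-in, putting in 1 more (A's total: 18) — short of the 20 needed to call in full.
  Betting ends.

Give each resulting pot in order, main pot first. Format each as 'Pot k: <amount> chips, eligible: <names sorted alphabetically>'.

Pot 1: 72 chips, eligible: A, B, C, D
Pot 2: 57 chips, eligible: B, C, D

Derivation:
Contributions: A=18, B=37, C=37, D=37
Pot levels (distinct totals of non-folded players): 18, 37
Layer 1-18: 18 each from A, B, C, D = 18*4 = 72 chips; eligible A, B, C, D
Layer 19-37: 19 each from B, C, D = 19*3 = 57 chips; eligible B, C, D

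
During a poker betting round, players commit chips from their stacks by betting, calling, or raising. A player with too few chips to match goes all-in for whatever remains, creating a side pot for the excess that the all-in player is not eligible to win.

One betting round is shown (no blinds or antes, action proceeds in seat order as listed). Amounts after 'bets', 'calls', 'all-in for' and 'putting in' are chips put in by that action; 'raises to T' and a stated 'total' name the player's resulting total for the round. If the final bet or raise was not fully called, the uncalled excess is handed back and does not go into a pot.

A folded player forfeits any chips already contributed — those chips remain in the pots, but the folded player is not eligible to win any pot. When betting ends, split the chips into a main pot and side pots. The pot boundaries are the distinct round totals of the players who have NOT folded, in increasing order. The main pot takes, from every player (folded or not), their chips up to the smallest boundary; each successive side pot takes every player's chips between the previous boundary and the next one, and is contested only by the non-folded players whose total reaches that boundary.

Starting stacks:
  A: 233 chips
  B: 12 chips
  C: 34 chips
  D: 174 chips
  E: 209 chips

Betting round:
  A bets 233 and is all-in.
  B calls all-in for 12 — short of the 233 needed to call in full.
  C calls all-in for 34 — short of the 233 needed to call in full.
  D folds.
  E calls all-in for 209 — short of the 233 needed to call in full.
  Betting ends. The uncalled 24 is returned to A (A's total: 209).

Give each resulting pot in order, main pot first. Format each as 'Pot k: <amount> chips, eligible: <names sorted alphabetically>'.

Pot 1: 48 chips, eligible: A, B, C, E
Pot 2: 66 chips, eligible: A, C, E
Pot 3: 350 chips, eligible: A, E

Derivation:
Contributions (after 24 returned to A): A=209, B=12, C=34, E=209
Folded: D
Pot levels (distinct totals of non-folded players): 12, 34, 209
Layer 1-12: 12 each from A, B, C, E = 12*4 = 48 chips; eligible A, B, C, E
Layer 13-34: 22 each from A, C, E = 22*3 = 66 chips; eligible A, C, E
Layer 35-209: 175 each from A, E = 175*2 = 350 chips; eligible A, E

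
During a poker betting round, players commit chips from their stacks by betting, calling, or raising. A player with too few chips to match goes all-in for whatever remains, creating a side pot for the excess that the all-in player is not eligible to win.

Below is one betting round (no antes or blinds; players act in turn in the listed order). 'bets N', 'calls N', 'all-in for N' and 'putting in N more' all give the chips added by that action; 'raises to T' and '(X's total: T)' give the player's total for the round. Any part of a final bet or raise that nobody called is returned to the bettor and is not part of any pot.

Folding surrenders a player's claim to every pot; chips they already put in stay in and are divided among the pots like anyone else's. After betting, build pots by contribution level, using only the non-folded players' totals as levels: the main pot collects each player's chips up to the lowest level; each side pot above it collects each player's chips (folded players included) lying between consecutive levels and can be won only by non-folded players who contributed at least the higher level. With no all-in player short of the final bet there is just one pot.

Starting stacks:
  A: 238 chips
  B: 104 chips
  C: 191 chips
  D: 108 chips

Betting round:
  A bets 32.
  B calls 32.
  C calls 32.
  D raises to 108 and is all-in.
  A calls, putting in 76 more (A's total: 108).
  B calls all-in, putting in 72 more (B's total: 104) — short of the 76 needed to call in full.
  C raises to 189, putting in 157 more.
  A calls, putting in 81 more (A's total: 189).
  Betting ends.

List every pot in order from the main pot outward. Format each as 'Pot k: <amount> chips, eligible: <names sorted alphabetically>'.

Pot 1: 416 chips, eligible: A, B, C, D
Pot 2: 12 chips, eligible: A, C, D
Pot 3: 162 chips, eligible: A, C

Derivation:
Contributions: A=189, B=104, C=189, D=108
Pot levels (distinct totals of non-folded players): 104, 108, 189
Layer 1-104: 104 each from A, B, C, D = 104*4 = 416 chips; eligible A, B, C, D
Layer 105-108: 4 each from A, C, D = 4*3 = 12 chips; eligible A, C, D
Layer 109-189: 81 each from A, C = 81*2 = 162 chips; eligible A, C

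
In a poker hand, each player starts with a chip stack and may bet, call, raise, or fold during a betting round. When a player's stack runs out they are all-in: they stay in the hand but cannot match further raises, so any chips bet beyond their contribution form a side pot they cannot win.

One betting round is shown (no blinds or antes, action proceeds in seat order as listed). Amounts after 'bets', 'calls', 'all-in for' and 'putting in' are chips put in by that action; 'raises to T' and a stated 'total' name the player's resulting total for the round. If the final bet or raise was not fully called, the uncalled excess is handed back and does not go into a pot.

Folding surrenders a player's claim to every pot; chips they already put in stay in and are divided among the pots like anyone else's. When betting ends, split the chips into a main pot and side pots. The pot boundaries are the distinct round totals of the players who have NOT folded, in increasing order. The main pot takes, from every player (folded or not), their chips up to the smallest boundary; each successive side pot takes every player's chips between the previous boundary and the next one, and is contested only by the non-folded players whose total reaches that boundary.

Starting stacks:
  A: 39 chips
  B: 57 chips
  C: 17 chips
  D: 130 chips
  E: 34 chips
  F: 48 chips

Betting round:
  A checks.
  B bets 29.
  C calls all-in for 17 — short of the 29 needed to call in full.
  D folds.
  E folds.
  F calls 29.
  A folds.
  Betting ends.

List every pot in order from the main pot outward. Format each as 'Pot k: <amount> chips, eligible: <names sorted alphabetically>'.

Pot 1: 51 chips, eligible: B, C, F
Pot 2: 24 chips, eligible: B, F

Derivation:
Contributions: B=29, C=17, F=29
Folded: A, D, E
Pot levels (distinct totals of non-folded players): 17, 29
Layer 1-17: 17 each from B, C, F = 17*3 = 51 chips; eligible B, C, F
Layer 18-29: 12 each from B, F = 12*2 = 24 chips; eligible B, F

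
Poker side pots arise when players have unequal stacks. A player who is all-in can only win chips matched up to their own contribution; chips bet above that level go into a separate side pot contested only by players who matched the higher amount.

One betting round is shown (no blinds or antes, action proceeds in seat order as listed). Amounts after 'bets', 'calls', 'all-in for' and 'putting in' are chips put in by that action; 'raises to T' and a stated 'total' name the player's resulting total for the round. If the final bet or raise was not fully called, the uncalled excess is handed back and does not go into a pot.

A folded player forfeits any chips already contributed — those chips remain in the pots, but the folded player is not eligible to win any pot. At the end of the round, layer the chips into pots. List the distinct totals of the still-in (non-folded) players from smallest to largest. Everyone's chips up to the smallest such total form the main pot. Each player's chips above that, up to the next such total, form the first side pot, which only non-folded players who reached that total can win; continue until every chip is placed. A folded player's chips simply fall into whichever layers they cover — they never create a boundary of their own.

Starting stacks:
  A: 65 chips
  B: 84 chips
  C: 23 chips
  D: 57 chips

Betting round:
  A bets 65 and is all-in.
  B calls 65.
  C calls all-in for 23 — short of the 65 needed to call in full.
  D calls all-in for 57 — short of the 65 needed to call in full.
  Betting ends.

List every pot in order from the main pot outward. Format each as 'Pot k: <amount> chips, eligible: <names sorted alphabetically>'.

Pot 1: 92 chips, eligible: A, B, C, D
Pot 2: 102 chips, eligible: A, B, D
Pot 3: 16 chips, eligible: A, B

Derivation:
Contributions: A=65, B=65, C=23, D=57
Pot levels (distinct totals of non-folded players): 23, 57, 65
Layer 1-23: 23 each from A, B, C, D = 23*4 = 92 chips; eligible A, B, C, D
Layer 24-57: 34 each from A, B, D = 34*3 = 102 chips; eligible A, B, D
Layer 58-65: 8 each from A, B = 8*2 = 16 chips; eligible A, B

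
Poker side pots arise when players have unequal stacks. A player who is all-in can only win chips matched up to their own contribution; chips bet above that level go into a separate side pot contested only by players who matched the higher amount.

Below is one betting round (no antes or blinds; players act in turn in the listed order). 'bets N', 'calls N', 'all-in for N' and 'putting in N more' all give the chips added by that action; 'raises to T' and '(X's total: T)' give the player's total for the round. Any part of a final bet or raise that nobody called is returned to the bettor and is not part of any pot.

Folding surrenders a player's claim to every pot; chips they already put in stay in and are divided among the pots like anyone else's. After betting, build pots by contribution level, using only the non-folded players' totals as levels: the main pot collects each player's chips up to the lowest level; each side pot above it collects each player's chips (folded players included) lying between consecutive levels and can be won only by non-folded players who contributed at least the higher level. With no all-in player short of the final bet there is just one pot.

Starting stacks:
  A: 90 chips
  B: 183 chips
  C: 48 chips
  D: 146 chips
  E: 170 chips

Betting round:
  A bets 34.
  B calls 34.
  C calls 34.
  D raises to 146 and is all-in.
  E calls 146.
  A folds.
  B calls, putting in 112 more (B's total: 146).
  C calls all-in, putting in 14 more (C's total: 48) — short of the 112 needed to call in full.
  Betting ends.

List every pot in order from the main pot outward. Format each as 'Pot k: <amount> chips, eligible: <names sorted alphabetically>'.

Pot 1: 226 chips, eligible: B, C, D, E
Pot 2: 294 chips, eligible: B, D, E

Derivation:
Contributions: A=34, B=146, C=48, D=146, E=146
Folded: A
Pot levels (distinct totals of non-folded players): 48, 146
Layer 1-48: A 34 + B 48 + C 48 + D 48 + E 48 = 226 chips; eligible B, C, D, E
Layer 49-146: 98 each from B, D, E = 98*3 = 294 chips; eligible B, D, E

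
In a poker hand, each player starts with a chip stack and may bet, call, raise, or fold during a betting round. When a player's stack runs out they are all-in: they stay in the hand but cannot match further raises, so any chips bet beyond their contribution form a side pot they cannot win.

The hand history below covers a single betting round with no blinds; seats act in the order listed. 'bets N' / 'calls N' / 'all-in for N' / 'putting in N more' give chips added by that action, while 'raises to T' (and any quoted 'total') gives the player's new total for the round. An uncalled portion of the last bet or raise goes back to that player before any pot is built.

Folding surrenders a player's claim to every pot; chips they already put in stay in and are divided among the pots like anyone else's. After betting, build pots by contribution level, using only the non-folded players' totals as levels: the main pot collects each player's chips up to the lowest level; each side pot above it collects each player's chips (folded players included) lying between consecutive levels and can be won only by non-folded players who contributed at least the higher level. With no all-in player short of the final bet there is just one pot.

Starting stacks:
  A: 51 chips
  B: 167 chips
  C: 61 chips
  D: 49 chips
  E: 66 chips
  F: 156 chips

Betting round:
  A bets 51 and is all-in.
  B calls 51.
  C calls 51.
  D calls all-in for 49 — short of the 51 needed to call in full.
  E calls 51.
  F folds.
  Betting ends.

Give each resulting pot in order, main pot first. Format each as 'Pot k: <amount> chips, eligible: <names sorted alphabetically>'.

Pot 1: 245 chips, eligible: A, B, C, D, E
Pot 2: 8 chips, eligible: A, B, C, E

Derivation:
Contributions: A=51, B=51, C=51, D=49, E=51
Folded: F
Pot levels (distinct totals of non-folded players): 49, 51
Layer 1-49: 49 each from A, B, C, D, E = 49*5 = 245 chips; eligible A, B, C, D, E
Layer 50-51: 2 each from A, B, C, E = 2*4 = 8 chips; eligible A, B, C, E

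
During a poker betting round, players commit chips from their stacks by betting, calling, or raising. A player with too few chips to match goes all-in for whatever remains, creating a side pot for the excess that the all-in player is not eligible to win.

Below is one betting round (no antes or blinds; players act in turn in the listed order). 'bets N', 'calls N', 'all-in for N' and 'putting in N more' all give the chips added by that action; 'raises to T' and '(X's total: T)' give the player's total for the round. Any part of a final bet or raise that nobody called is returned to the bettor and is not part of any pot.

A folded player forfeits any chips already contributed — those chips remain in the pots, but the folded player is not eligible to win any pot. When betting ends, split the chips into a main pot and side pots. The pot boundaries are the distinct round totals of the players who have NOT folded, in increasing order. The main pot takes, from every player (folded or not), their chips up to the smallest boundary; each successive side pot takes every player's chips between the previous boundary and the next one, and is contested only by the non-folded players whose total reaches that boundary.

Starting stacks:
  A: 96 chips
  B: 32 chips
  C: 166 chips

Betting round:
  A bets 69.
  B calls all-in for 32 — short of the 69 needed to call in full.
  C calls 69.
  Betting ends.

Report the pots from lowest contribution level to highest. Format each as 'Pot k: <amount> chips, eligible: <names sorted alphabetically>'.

Pot 1: 96 chips, eligible: A, B, C
Pot 2: 74 chips, eligible: A, C

Derivation:
Contributions: A=69, B=32, C=69
Pot levels (distinct totals of non-folded players): 32, 69
Layer 1-32: 32 each from A, B, C = 32*3 = 96 chips; eligible A, B, C
Layer 33-69: 37 each from A, C = 37*2 = 74 chips; eligible A, C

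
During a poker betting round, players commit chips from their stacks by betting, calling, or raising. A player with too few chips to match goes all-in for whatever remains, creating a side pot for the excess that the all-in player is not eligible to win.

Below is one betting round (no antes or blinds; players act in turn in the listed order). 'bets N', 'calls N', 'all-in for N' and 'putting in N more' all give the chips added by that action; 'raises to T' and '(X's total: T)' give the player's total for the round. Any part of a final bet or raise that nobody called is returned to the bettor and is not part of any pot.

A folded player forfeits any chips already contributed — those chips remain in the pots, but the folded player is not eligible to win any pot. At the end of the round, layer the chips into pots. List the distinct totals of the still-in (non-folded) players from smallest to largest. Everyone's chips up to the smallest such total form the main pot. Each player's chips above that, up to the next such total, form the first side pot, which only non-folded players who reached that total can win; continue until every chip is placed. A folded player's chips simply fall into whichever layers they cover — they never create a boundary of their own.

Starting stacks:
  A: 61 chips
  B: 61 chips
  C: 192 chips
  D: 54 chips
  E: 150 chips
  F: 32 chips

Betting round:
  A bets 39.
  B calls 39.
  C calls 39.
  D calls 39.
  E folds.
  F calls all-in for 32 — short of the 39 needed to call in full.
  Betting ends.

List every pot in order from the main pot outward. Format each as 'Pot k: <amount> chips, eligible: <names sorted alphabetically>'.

Contributions: A=39, B=39, C=39, D=39, F=32
Folded: E
Pot levels (distinct totals of non-folded players): 32, 39
Layer 1-32: 32 each from A, B, C, D, F = 32*5 = 160 chips; eligible A, B, C, D, F
Layer 33-39: 7 each from A, B, C, D = 7*4 = 28 chips; eligible A, B, C, D

Pot 1: 160 chips, eligible: A, B, C, D, F
Pot 2: 28 chips, eligible: A, B, C, D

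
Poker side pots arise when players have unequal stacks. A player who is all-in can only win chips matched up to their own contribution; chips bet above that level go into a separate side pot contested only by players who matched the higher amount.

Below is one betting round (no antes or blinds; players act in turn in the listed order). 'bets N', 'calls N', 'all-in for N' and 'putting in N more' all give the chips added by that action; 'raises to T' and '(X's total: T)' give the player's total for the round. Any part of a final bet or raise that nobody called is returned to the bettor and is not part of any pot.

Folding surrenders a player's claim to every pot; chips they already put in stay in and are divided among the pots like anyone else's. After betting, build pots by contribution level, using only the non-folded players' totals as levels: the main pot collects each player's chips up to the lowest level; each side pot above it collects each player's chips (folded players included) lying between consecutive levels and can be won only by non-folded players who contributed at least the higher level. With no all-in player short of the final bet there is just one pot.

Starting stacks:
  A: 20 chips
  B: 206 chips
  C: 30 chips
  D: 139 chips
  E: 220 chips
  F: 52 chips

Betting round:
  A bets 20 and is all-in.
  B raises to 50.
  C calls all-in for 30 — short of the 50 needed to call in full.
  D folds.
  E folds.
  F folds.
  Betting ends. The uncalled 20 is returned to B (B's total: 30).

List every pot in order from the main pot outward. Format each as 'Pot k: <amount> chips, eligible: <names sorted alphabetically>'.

Contributions (after 20 returned to B): A=20, B=30, C=30
Folded: D, E, F
Pot levels (distinct totals of non-folded players): 20, 30
Layer 1-20: 20 each from A, B, C = 20*3 = 60 chips; eligible A, B, C
Layer 21-30: 10 each from B, C = 10*2 = 20 chips; eligible B, C

Pot 1: 60 chips, eligible: A, B, C
Pot 2: 20 chips, eligible: B, C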